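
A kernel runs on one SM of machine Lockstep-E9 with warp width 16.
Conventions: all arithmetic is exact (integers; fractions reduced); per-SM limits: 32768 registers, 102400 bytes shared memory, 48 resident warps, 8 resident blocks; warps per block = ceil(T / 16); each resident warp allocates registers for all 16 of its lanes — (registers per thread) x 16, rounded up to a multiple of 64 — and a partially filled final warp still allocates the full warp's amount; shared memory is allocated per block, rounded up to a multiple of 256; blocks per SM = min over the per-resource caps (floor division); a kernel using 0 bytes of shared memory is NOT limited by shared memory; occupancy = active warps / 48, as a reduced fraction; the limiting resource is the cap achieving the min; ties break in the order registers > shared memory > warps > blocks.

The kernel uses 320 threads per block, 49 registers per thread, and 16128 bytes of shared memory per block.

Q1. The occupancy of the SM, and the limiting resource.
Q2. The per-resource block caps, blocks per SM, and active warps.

Answer: occupancy 5/12, limited by registers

registers: 1 block
shared memory: 6 blocks
warps: 2 blocks
blocks: 8 blocks

Answer: 1 block, 20 active warps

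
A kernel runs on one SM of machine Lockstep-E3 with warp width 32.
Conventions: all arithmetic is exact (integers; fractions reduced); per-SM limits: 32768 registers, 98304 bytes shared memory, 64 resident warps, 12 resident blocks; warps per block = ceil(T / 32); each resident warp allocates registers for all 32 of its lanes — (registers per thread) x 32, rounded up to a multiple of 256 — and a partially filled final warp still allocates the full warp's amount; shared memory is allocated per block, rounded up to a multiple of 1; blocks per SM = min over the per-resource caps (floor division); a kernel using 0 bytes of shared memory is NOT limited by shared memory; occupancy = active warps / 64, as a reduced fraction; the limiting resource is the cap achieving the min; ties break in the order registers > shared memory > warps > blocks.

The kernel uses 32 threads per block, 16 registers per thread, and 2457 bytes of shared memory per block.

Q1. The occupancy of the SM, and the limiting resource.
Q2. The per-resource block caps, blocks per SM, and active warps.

Answer: occupancy 3/16, limited by blocks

registers: 64 blocks
shared memory: 40 blocks
warps: 64 blocks
blocks: 12 blocks

Answer: 12 blocks, 12 active warps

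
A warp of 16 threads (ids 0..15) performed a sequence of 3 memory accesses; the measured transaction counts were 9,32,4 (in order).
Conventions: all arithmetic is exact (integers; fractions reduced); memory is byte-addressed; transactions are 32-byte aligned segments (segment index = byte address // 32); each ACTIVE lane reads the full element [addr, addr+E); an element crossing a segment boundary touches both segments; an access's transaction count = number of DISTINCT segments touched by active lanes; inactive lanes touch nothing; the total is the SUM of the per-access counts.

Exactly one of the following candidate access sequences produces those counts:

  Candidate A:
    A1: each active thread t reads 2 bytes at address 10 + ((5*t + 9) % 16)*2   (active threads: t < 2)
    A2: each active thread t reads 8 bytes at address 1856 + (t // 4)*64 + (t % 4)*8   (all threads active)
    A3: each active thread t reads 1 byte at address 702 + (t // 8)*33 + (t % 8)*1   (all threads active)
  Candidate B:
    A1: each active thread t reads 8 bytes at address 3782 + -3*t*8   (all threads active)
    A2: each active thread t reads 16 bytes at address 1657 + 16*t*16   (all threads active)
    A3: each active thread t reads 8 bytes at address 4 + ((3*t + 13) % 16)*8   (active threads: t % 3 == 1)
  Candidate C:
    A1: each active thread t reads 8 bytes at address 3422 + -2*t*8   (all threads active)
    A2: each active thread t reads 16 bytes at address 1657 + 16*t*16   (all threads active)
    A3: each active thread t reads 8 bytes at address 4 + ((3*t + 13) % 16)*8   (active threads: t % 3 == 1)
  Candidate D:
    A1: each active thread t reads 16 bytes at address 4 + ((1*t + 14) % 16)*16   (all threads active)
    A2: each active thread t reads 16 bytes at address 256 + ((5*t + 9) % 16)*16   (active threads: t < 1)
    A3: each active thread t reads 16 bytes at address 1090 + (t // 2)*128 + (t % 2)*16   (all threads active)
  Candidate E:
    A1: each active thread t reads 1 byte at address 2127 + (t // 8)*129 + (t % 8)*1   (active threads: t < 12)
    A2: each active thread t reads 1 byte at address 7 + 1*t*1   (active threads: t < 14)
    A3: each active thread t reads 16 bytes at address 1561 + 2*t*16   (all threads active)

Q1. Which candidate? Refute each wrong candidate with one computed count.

A: A1 gives 2 transactions, not 9
B: A1 gives 13 transactions, not 9
D: A2 gives 1 transaction, not 32
E: A1 gives 2 transactions, not 9
C: all counts match (9,32,4)

Answer: C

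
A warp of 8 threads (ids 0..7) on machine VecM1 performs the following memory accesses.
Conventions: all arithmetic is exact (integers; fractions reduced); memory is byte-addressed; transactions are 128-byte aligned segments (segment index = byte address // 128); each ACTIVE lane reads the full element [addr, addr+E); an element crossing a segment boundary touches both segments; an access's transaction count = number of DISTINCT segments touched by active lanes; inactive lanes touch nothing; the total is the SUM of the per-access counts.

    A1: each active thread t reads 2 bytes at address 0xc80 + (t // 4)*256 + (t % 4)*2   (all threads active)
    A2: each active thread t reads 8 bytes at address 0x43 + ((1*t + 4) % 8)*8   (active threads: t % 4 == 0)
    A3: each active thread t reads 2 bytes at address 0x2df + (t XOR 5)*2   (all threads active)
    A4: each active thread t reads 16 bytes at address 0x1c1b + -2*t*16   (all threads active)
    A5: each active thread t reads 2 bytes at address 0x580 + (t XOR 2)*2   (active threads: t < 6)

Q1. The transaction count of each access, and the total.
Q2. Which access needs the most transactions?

A1: 2 transactions
A2: 1 transaction
A3: 1 transaction
A4: 3 transactions
A5: 1 transaction

Answer: 2,1,1,3,1; total 8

Answer: A4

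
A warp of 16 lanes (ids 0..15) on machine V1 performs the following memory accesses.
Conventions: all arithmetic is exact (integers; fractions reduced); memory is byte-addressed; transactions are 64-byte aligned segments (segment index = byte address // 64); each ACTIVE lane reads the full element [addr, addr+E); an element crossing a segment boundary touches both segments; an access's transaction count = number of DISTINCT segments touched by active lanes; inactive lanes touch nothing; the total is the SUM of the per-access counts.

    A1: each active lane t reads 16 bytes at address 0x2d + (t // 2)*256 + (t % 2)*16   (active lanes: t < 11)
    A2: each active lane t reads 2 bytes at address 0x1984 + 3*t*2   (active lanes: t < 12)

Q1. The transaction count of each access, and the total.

A1: 11 transactions
A2: 2 transactions

Answer: 11,2; total 13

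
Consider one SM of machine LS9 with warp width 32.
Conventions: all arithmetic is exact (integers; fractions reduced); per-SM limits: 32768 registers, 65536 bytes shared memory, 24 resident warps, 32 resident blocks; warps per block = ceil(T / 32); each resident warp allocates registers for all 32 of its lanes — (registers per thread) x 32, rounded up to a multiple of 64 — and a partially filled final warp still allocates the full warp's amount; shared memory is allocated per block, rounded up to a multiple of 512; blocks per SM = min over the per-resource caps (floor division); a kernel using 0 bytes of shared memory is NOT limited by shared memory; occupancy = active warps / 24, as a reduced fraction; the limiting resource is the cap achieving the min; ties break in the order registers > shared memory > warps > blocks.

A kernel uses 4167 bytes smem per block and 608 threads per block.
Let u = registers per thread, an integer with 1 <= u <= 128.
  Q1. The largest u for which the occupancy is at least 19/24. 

Answer: u = 52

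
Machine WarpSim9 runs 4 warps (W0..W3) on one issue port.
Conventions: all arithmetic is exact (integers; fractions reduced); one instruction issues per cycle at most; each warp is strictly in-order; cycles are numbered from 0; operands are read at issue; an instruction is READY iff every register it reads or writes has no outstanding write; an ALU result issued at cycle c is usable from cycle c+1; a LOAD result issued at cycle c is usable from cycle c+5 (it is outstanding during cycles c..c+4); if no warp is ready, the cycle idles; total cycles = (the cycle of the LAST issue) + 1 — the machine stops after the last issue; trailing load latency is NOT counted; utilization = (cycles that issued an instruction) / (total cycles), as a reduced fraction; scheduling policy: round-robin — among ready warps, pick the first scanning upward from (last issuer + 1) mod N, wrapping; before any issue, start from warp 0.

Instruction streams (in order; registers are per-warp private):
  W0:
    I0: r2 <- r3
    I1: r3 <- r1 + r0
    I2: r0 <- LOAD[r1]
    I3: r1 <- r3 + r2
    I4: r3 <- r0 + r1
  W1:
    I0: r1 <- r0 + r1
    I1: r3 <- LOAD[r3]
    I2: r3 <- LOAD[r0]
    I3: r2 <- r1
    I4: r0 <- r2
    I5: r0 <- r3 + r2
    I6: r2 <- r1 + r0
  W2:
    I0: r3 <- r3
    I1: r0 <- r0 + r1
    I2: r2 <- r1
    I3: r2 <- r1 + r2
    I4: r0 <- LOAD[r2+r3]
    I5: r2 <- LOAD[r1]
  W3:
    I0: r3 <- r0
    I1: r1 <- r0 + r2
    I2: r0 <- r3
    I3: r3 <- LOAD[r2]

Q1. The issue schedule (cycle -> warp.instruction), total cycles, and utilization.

cycle 0: W0.I0
cycle 1: W1.I0
cycle 2: W2.I0
cycle 3: W3.I0
cycle 4: W0.I1
cycle 5: W1.I1
cycle 6: W2.I1
cycle 7: W3.I1
cycle 8: W0.I2
cycle 9: W2.I2
cycle 10: W3.I2
cycle 11: W0.I3
cycle 12: W1.I2
cycle 13: W2.I3
cycle 14: W3.I3
cycle 15: W0.I4
cycle 16: W1.I3
cycle 17: W2.I4
cycle 18: W1.I4
cycle 19: W2.I5
cycle 20: W1.I5
cycle 21: W1.I6

Answer: 22 cycles, utilization 1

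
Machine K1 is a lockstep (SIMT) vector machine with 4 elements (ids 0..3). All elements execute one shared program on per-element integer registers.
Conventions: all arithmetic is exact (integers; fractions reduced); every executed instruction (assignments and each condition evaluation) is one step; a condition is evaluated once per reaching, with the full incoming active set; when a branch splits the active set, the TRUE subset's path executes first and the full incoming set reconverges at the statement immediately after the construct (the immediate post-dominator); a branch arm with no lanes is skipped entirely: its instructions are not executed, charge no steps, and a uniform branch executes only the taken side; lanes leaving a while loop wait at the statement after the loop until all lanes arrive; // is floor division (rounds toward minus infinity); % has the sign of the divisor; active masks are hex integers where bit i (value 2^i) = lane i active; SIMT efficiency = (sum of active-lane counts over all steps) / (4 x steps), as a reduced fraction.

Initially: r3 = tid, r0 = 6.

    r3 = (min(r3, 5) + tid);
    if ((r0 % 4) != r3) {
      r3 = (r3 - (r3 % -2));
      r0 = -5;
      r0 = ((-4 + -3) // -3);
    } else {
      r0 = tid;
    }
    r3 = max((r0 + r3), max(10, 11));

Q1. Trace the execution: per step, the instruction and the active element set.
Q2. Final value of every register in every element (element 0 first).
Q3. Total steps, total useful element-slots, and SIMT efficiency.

step 0: r3 <- (min(r3, 5) + tid)     0xf
step 1: eval ((r0 % 4) != r3)        0xf
step 2: r3 <- (r3 - (r3 % -2))       0xd
step 3: r0 <- -5                     0xd
step 4: r0 <- ((-4 + -3) // -3)      0xd
step 5: r0 <- tid                    0x2
step 6: r3 <- max((r0 + r3), max(10, 11)) 0xf

Answer: 7 steps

r3: 11,11,11,11
r0: 2,1,2,2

steps = 7; useful = 22; efficiency = 22/28 = 11/14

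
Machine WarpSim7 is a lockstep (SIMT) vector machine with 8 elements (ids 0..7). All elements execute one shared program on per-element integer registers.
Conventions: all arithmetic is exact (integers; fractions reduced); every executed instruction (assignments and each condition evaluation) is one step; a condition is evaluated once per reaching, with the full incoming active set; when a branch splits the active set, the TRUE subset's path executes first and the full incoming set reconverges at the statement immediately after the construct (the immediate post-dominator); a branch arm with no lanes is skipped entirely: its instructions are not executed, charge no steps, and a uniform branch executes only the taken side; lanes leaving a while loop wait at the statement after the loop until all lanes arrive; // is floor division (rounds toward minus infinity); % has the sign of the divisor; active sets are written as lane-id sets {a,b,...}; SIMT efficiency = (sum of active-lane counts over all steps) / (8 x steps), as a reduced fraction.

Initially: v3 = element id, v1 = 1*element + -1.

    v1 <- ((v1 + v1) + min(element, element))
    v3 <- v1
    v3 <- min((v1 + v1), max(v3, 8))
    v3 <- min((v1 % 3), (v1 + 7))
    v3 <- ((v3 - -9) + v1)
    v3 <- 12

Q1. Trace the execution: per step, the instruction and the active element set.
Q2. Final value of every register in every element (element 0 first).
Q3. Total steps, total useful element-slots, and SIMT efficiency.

step 0: v1 <- ((v1 + v1) + min(element, element)) {0,1,2,3,4,5,6,7}
step 1: v3 <- v1                     {0,1,2,3,4,5,6,7}
step 2: v3 <- min((v1 + v1), max(v3, 8)) {0,1,2,3,4,5,6,7}
step 3: v3 <- min((v1 % 3), (v1 + 7)) {0,1,2,3,4,5,6,7}
step 4: v3 <- ((v3 - -9) + v1)       {0,1,2,3,4,5,6,7}
step 5: v3 <- 12                     {0,1,2,3,4,5,6,7}

Answer: 6 steps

v3: 12,12,12,12,12,12,12,12
v1: -2,1,4,7,10,13,16,19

steps = 6; useful = 48; efficiency = 48/48 = 1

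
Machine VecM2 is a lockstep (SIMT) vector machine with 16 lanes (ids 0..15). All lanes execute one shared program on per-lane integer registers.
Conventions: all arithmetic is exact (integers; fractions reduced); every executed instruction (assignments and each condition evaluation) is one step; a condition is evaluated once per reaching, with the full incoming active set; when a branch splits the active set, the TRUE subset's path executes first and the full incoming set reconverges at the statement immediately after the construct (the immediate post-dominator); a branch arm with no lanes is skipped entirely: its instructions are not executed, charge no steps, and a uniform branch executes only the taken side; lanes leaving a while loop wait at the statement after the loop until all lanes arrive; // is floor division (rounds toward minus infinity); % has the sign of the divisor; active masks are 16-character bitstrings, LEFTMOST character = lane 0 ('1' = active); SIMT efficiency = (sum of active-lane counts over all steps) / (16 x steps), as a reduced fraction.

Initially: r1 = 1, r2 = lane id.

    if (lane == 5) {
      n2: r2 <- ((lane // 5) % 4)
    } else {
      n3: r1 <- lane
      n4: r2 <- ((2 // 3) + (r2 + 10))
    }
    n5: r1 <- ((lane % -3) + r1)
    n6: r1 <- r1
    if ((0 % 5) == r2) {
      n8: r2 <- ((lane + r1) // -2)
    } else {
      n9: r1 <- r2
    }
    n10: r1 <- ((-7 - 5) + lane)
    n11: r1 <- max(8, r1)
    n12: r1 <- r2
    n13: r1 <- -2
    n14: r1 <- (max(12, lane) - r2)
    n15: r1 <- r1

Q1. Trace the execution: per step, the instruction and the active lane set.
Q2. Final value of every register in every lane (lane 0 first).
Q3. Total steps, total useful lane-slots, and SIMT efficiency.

step 0: eval (lane == 5)             1111111111111111
step 1: r2 <- ((lane // 5) % 4)      0000010000000000
step 2: r1 <- lane                   1111101111111111
step 3: r2 <- ((2 // 3) + (r2 + 10)) 1111101111111111
step 4: r1 <- ((lane % -3) + r1)     1111111111111111
step 5: r1 <- r1                     1111111111111111
step 6: eval ((0 % 5) == r2)         1111111111111111
step 7: r1 <- r2                     1111111111111111
step 8: r1 <- ((-7 - 5) + lane)      1111111111111111
step 9: r1 <- max(8, r1)             1111111111111111
step 10: r1 <- r2                     1111111111111111
step 11: r1 <- -2                     1111111111111111
step 12: r1 <- (max(12, lane) - r2)   1111111111111111
step 13: r1 <- r1                     1111111111111111

Answer: 14 steps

r1: 2,1,0,-1,-2,11,-4,-5,-6,-7,-8,-9,-10,-10,-10,-10
r2: 10,11,12,13,14,1,16,17,18,19,20,21,22,23,24,25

steps = 14; useful = 207; efficiency = 207/224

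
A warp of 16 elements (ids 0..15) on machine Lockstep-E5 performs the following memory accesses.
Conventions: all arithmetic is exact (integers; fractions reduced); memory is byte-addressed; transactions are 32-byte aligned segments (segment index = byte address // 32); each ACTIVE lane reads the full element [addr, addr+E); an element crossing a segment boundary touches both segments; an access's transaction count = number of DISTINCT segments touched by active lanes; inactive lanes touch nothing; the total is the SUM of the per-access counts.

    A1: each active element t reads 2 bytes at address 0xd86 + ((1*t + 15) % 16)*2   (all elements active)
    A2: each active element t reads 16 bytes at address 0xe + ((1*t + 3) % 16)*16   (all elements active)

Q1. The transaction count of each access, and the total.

A1: 2 transactions
A2: 9 transactions

Answer: 2,9; total 11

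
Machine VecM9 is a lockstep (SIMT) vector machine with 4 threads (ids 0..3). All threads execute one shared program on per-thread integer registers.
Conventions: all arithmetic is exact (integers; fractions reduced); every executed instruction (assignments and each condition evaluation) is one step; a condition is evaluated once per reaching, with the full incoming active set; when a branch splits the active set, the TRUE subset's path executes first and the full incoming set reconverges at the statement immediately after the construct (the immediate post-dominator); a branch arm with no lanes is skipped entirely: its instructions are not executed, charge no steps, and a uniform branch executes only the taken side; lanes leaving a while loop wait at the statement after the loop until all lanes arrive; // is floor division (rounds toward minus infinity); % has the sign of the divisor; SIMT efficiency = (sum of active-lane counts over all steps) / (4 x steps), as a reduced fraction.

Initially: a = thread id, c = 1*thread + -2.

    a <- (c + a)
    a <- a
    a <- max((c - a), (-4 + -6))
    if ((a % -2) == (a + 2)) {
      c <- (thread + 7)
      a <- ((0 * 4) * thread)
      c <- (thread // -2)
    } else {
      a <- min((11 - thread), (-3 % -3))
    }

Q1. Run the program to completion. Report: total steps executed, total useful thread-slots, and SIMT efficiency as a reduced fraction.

Answer: 8 steps, 24 useful, 3/4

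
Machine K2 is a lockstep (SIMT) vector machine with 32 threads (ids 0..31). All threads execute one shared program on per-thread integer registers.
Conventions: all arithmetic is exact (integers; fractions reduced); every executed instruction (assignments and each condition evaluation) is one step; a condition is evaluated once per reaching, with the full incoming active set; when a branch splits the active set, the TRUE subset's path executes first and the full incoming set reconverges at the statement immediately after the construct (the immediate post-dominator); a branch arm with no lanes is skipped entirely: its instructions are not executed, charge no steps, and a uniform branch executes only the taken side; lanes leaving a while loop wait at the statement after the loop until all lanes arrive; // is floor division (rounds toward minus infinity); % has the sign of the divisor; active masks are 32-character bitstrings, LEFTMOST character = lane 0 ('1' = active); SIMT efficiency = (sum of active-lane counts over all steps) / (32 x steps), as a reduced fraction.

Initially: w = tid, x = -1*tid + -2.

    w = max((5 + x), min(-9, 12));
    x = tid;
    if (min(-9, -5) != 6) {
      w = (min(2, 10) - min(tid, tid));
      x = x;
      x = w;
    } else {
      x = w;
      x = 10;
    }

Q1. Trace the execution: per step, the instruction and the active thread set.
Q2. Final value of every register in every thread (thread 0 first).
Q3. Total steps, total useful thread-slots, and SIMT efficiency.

step 0: w <- max((5 + x), min(-9, 12)) 11111111111111111111111111111111
step 1: x <- tid                     11111111111111111111111111111111
step 2: eval (min(-9, -5) != 6)      11111111111111111111111111111111
step 3: w <- (min(2, 10) - min(tid, tid)) 11111111111111111111111111111111
step 4: x <- x                       11111111111111111111111111111111
step 5: x <- w                       11111111111111111111111111111111

Answer: 6 steps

w: 2,1,0,-1,-2,-3,-4,-5,-6,-7,-8,-9,-10,-11,-12,-13,-14,-15,-16,-17,-18,-19,-20,-21,-22,-23,-24,-25,-26,-27,-28,-29
x: 2,1,0,-1,-2,-3,-4,-5,-6,-7,-8,-9,-10,-11,-12,-13,-14,-15,-16,-17,-18,-19,-20,-21,-22,-23,-24,-25,-26,-27,-28,-29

steps = 6; useful = 192; efficiency = 192/192 = 1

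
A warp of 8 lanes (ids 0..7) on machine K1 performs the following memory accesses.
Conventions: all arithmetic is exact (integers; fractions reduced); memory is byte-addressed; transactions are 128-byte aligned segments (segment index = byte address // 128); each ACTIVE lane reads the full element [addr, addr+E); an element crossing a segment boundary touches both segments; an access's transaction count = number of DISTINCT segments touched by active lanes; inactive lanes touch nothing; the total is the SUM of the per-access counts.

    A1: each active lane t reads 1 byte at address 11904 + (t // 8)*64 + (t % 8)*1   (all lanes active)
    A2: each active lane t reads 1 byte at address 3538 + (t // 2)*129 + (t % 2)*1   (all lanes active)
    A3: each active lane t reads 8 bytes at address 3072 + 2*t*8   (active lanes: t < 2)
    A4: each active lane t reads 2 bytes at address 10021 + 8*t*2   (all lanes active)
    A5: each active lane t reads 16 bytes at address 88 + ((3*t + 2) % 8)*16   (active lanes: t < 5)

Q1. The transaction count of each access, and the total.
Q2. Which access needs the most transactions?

A1: 1 transaction
A2: 4 transactions
A3: 1 transaction
A4: 2 transactions
A5: 2 transactions

Answer: 1,4,1,2,2; total 10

Answer: A2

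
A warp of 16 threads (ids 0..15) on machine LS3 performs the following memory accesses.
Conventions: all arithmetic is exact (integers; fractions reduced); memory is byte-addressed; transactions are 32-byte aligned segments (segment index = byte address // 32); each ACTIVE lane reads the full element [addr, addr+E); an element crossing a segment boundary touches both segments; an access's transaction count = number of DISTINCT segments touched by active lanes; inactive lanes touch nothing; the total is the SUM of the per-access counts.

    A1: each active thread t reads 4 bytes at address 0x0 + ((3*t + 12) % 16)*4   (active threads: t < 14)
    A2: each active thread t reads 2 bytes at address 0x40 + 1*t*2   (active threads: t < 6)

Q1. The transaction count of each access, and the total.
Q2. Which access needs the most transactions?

A1: 2 transactions
A2: 1 transaction

Answer: 2,1; total 3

Answer: A1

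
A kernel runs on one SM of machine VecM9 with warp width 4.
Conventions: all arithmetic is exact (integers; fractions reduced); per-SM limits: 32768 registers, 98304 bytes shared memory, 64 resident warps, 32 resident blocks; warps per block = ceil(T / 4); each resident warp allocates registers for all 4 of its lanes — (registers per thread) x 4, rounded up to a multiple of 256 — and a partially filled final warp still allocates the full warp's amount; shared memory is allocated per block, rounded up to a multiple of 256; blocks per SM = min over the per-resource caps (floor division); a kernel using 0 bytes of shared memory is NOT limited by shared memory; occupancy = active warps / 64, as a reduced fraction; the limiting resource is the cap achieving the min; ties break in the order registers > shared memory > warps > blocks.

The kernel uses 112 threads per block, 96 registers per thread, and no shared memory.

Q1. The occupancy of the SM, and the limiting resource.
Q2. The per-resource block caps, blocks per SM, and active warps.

Answer: occupancy 7/8, limited by registers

registers: 2 blocks
shared memory: no limit (kernel uses none)
warps: 2 blocks
blocks: 32 blocks

Answer: 2 blocks, 56 active warps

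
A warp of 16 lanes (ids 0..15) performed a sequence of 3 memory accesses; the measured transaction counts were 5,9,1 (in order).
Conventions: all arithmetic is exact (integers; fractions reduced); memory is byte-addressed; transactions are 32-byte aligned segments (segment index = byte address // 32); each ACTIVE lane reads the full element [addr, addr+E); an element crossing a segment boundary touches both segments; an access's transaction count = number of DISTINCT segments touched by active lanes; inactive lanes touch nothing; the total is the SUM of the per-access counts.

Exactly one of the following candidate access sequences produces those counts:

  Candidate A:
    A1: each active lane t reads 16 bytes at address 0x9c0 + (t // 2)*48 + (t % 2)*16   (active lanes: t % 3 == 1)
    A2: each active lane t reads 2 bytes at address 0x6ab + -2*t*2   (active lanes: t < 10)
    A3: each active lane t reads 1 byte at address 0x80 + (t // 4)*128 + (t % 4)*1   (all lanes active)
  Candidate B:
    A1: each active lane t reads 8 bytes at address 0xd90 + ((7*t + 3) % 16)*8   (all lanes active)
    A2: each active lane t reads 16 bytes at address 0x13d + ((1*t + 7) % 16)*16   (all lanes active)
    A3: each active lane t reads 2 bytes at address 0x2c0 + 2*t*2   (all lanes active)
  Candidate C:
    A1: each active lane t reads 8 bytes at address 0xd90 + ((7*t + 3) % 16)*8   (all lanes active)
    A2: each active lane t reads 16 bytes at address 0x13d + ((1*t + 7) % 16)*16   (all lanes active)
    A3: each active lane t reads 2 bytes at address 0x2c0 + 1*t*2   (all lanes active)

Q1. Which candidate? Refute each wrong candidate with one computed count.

A: A2 gives 2 transactions, not 9
B: A3 gives 2 transactions, not 1
C: all counts match (5,9,1)

Answer: C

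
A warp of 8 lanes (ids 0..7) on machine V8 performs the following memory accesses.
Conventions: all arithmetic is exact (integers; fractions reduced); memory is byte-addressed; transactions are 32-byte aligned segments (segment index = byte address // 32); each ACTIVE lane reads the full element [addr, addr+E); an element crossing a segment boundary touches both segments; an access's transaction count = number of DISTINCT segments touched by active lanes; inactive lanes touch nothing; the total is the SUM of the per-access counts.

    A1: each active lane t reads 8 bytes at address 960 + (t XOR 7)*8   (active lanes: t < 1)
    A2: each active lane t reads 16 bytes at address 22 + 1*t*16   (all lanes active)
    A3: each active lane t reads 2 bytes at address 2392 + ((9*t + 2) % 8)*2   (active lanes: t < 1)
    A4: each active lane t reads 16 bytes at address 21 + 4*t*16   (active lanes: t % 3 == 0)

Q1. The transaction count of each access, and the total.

A1: 1 transaction
A2: 5 transactions
A3: 1 transaction
A4: 6 transactions

Answer: 1,5,1,6; total 13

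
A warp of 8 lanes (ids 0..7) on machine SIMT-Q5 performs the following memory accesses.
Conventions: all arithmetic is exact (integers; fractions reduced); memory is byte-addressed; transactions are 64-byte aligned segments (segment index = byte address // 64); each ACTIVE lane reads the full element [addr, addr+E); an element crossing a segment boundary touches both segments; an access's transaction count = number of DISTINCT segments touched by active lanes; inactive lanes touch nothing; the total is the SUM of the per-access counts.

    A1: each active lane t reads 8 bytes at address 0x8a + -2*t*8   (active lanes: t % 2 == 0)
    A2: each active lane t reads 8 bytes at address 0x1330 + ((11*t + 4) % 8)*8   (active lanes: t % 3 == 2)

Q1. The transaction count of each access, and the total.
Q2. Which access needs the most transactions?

A1: 3 transactions
A2: 1 transaction

Answer: 3,1; total 4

Answer: A1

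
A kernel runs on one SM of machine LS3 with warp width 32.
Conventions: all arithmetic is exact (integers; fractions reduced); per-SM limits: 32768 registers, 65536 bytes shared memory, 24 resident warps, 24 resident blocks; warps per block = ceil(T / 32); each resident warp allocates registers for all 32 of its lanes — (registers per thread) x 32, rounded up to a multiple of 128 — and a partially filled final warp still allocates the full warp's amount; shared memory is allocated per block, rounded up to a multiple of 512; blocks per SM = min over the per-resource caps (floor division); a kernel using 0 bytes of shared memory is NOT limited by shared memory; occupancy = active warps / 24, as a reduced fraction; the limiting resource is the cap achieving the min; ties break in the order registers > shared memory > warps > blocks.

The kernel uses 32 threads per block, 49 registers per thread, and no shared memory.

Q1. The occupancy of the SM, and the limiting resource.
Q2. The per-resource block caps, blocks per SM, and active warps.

Answer: occupancy 19/24, limited by registers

registers: 19 blocks
shared memory: no limit (kernel uses none)
warps: 24 blocks
blocks: 24 blocks

Answer: 19 blocks, 19 active warps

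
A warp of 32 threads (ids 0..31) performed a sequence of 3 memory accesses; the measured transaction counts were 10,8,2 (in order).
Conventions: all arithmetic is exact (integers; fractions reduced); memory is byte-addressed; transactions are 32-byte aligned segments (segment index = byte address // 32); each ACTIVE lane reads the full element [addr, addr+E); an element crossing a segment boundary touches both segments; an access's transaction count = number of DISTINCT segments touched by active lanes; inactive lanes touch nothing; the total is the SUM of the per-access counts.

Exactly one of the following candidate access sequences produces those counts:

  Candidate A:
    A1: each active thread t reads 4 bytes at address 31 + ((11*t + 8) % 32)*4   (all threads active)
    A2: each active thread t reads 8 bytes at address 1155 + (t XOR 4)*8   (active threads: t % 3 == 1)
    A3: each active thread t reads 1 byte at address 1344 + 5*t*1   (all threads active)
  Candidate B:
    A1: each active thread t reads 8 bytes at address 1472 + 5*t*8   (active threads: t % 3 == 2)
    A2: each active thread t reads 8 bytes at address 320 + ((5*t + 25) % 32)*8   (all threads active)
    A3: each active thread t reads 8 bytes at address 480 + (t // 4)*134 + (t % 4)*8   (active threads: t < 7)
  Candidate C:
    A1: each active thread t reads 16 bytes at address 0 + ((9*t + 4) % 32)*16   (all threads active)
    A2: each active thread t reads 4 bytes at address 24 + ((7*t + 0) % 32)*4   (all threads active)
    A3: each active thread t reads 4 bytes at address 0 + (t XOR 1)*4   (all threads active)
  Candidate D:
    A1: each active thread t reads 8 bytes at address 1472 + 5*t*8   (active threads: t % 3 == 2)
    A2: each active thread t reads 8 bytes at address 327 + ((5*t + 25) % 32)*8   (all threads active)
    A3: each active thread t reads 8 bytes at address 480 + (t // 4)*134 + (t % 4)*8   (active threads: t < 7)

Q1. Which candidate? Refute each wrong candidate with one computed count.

A: A1 gives 5 transactions, not 10
C: A1 gives 16 transactions, not 10
D: A2 gives 9 transactions, not 8
B: all counts match (10,8,2)

Answer: B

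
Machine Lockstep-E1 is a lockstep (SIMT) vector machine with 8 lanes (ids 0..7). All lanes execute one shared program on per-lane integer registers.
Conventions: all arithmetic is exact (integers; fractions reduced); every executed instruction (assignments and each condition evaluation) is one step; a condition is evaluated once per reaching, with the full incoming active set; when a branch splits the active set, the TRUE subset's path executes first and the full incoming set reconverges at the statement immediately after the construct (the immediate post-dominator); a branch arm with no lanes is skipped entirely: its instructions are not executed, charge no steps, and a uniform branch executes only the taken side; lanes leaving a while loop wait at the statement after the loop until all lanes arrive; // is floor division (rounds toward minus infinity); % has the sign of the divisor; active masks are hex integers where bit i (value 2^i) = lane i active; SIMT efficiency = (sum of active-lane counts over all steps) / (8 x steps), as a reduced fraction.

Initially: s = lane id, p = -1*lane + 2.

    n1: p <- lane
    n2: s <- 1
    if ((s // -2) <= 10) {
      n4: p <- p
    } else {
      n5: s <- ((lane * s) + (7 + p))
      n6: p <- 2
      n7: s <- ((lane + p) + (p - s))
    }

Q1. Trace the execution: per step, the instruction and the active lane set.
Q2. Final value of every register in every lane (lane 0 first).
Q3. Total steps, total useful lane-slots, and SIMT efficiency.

step 0: p <- lane                    0xff
step 1: s <- 1                       0xff
step 2: eval ((s // -2) <= 10)       0xff
step 3: p <- p                       0xff

Answer: 4 steps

s: 1,1,1,1,1,1,1,1
p: 0,1,2,3,4,5,6,7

steps = 4; useful = 32; efficiency = 32/32 = 1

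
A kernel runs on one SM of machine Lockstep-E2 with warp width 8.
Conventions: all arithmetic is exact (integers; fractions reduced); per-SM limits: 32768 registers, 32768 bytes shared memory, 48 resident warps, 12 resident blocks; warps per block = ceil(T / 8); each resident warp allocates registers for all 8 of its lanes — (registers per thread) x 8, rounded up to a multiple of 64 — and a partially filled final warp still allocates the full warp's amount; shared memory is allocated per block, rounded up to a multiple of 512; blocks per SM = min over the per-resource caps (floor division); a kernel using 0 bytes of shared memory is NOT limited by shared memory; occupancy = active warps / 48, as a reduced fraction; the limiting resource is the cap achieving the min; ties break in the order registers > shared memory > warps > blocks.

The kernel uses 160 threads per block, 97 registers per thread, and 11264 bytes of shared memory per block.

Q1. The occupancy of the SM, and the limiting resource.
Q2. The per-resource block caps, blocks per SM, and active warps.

Answer: occupancy 5/12, limited by registers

registers: 1 block
shared memory: 2 blocks
warps: 2 blocks
blocks: 12 blocks

Answer: 1 block, 20 active warps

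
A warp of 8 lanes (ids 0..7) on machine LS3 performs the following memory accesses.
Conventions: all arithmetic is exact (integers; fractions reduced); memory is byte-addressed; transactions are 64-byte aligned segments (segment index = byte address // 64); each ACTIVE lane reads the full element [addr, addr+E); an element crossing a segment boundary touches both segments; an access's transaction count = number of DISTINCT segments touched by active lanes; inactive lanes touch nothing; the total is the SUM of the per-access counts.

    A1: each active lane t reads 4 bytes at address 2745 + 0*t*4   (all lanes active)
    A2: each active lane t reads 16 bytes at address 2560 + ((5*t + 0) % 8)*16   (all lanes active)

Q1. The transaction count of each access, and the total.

A1: 1 transaction
A2: 2 transactions

Answer: 1,2; total 3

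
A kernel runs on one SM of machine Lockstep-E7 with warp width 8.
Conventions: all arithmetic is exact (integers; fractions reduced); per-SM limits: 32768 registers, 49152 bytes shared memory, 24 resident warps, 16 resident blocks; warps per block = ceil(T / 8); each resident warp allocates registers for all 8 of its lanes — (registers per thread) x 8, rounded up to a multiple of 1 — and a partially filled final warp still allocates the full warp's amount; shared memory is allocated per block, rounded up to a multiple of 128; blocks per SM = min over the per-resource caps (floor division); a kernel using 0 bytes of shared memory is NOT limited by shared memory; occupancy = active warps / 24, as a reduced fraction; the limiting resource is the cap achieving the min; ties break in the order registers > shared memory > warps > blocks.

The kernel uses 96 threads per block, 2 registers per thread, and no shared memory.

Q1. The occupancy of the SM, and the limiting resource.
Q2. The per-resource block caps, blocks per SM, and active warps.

Answer: occupancy 1, limited by warps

registers: 170 blocks
shared memory: no limit (kernel uses none)
warps: 2 blocks
blocks: 16 blocks

Answer: 2 blocks, 24 active warps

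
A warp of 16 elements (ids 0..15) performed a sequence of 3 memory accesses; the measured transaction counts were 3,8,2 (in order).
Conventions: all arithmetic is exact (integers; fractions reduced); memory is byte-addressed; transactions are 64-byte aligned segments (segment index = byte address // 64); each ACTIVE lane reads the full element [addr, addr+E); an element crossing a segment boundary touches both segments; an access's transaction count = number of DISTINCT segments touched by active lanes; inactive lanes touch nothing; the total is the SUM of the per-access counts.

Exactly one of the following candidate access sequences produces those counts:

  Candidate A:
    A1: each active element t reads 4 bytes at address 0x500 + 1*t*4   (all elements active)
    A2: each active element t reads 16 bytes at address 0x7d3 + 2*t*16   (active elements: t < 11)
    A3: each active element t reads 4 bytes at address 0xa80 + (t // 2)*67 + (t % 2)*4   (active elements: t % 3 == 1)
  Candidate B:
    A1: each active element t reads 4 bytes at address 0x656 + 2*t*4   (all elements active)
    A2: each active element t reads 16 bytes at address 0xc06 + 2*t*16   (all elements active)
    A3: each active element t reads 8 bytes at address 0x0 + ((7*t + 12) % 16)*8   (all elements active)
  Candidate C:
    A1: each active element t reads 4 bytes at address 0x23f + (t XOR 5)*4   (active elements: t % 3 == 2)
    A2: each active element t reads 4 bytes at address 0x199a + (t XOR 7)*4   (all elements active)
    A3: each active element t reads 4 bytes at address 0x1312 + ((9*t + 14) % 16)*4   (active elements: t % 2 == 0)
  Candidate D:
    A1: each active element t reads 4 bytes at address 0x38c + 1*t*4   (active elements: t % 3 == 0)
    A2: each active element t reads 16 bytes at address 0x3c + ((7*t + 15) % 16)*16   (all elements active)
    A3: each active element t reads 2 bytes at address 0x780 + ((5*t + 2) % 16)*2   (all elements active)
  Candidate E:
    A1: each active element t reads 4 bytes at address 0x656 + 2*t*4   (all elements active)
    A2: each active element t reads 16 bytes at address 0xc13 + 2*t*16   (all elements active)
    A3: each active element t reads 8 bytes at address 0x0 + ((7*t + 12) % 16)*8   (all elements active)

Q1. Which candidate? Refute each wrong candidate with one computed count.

A: A1 gives 1 transaction, not 3
C: A1 gives 2 transactions, not 3
D: A1 gives 2 transactions, not 3
E: A2 gives 9 transactions, not 8
B: all counts match (3,8,2)

Answer: B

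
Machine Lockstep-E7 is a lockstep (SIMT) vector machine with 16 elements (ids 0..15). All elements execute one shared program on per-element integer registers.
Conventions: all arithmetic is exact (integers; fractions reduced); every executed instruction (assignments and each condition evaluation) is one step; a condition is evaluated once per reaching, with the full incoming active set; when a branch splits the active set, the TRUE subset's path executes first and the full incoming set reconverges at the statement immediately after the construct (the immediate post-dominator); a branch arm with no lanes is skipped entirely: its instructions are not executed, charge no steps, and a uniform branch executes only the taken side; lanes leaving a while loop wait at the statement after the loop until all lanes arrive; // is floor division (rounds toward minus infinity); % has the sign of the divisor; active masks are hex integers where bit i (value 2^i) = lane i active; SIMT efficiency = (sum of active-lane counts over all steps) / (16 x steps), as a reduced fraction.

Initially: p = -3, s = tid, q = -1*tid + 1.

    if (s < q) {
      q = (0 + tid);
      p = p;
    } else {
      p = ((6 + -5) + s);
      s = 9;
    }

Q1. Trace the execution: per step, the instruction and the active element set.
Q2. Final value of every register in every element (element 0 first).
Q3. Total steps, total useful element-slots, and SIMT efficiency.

step 0: eval (s < q)                 0xffff
step 1: q <- (0 + tid)               0x0001
step 2: p <- p                       0x0001
step 3: p <- ((6 + -5) + s)          0xfffe
step 4: s <- 9                       0xfffe

Answer: 5 steps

p: -3,2,3,4,5,6,7,8,9,10,11,12,13,14,15,16
s: 0,9,9,9,9,9,9,9,9,9,9,9,9,9,9,9
q: 0,0,-1,-2,-3,-4,-5,-6,-7,-8,-9,-10,-11,-12,-13,-14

steps = 5; useful = 48; efficiency = 48/80 = 3/5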